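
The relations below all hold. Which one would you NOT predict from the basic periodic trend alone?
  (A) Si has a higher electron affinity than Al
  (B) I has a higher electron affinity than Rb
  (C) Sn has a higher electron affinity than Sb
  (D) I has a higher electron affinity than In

(C)

The general trend: electron affinity increases across a period and decreases down a group.
(A) Si (period 3, group 14) vs Al (period 3, group 13): the stated order agrees with the simple trend.
(B) I (period 5, group 17) vs Rb (period 5, group 1): the stated order agrees with the simple trend.
(C) Sn (period 5, group 14) vs Sb (period 5, group 15): the stated order contradicts the simple trend.
(D) I (period 5, group 17) vs In (period 5, group 13): the stated order agrees with the simple trend.
The exception is (C): adding an electron to Sb's half-filled 5p³ is unfavourable, so Sn has the more exothermic EA.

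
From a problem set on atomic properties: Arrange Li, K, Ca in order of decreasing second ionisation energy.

Li > K > Ca

IE_2 is the cost of taking one more electron from the +1 cation: Li⁺ is the bare [He] core; K⁺ is the bare [Ar] core; Ca⁺ still has 1 valence electron.
Core electrons are held far more tightly than valence electrons, so K and Li top the IE_2 order.
The numbers (kJ/mol): Li 7298, K 3052, Ca 1145.
Overall IE_2 order: Ca < K < Li.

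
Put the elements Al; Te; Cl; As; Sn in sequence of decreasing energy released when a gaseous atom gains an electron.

Cl > Te > Sn > As > Al

Al is in period 3, group 13; Cl is in period 3, group 17; As is in period 4, group 15; Sn is in period 5, group 14; Te is in period 5, group 16.
Atoms with high Z_eff and room in the valence shell (especially the halogens) have the most exothermic electron affinities.
These span different periods and groups, so the two trends combine.
As > Al: the two effects oppose for this pair; the across-period effect wins (78 vs 42 kJ/mol).
Sn > As: this pair runs against the simple trend — see the exception note.
Te > Sn: Te lies to the right of Sn in period 5, so the across-period effect alone puts Te higher.
Cl > Te: both effects reinforce here, so Cl is clearly the higher of the two.
Note the exception: Sn has a higher electron affinity than As, contrary to the simple trend — adding an electron to As's half-filled np³ subshell costs electron-pairing energy.
For reference (kJ/mol): Al 42, Cl 349, As 78, Sn 107, Te 190.
So from highest to lowest: Cl > Te > Sn > As > Al.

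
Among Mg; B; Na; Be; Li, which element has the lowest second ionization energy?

Mg

After 1 electron has been removed, what remains? Mg⁺ still has 1 valence electron; B⁺ still has 2 valence electrons; Na⁺ is the bare [Ne] core; Be⁺ still has 1 valence electron; Li⁺ is the bare [He] core.
Breaking into a closed-shell core is much more expensive than removing a leftover valence electron — Na and Li have the largest IE_2 here.
Valence configurations: Mg⁺ [Ne]3s¹, B⁺ [He]2s², Be⁺ [He]2s¹.
Approximate IE_2 values (kJ/mol): Mg 1451, B 2427, Na 4562, Be 1757, Li 7298.
Hence IE_2: Mg < Be < B < Na < Li.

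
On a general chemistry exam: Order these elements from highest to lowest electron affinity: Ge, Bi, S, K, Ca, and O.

O is in period 2, group 16; S is in period 3, group 16; K is in period 4, group 1; Ca is in period 4, group 2; Ge is in period 4, group 14; Bi is in period 6, group 15.
Adding an electron releases more energy for atoms nearer the top right (short of the noble gases).
Neither a single period nor a single group — weigh both effects.
K > Ca: this pair runs against the simple trend — see the exception note.
Bi > K: the two effects oppose for this pair; the across-period effect wins (91 vs 48 kJ/mol).
Ge > Bi: period and group pull opposite ways; the down-group shift dominates (119 vs 91 kJ/mol).
O > Ge: both effects reinforce here, so O is clearly the higher of the two.
S > O: this pair runs against the simple trend — see the exception note.
Note the exception: K has a higher electron affinity than Ca, contrary to the simple trend — adding an electron to Ca (ns²) has to open a new, higher-energy np subshell, which is unfavourable.
Note the exception: S has a higher electron affinity than O, contrary to the simple trend — the compact 2p subshell of O repels the added electron more than S's larger 3p does.
Tabulated electron affinity (kJ/mol): O 141, S 200, K 48, Ca 2, Ge 119, Bi 91.
So from highest to lowest: S > O > Ge > Bi > K > Ca.

S, O, Ge, Bi, K, Ca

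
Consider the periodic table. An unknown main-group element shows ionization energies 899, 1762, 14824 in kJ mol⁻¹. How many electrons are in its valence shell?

Look for the largest jump between consecutive ionization energies: IE3/IE2 ≈ 8.4, far larger than any earlier ratio.
That jump marks the point where a core electron is being removed. So the atom has 2 valence electrons.

2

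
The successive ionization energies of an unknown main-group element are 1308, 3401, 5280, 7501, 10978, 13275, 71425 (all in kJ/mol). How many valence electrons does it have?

6

Look for the largest jump between consecutive ionization energies: IE7/IE6 ≈ 5.4, far larger than any earlier ratio.
That jump marks the point where a core electron is being removed. So the atom has 6 valence electrons.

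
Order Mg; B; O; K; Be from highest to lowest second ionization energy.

Consider each +1 ion: Mg⁺ still has 1 valence electron; B⁺ still has 2 valence electrons; O⁺ still has 5 valence electrons; K⁺ is the bare [Ar] core; Be⁺ still has 1 valence electron.
Usually core removal costs more than valence removal, but here the competition is close: a tightly held n=2 valence electron can cost more to remove than an n=3 core electron, so the actual values have to decide it.
Valence configurations: Mg⁺ [Ne]3s¹, B⁺ [He]2s², O⁺ [He]2s²2p³, Be⁺ [He]2s¹.
Tabulated IE_2 (kJ/mol): Mg 1451, B 2427, O 3388, K 3052, Be 1757.
So the second ionization energies run Mg < Be < B < K < O.

O > K > B > Be > Mg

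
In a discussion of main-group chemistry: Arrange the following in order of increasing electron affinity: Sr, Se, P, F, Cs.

F is in period 2, group 17; P is in period 3, group 15; Se is in period 4, group 16; Sr is in period 5, group 2; Cs is in period 6, group 1.
EA tends to increase across a period and decrease down a group, though the pattern is less regular than for IE or radius.
Neither a single period nor a single group — weigh both effects.
Cs > Sr: this pair runs against the simple trend — see the exception note.
P > Cs: both effects reinforce here, so P is clearly the higher of the two.
Se > P: the two effects oppose for this pair; the across-period effect wins (195 vs 72 kJ/mol).
F > Se: relative to Se, both the across-period and down-group shifts push F's electron affinity up.
Note the exception: Cs has a higher electron affinity than Sr, contrary to the simple trend — adding an electron to Sr (ns²) has to open a new, higher-energy np subshell, which is unfavourable.
For reference (kJ/mol): F 328, P 72, Se 195, Sr 5, Cs 46.
So from lowest to highest: Sr < Cs < P < Se < F.

Sr < Cs < P < Se < F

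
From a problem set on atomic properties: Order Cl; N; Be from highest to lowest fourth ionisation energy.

The fourth ionization energy removes an electron from the +3 ion. For each element: Cl³⁺ still has 4 valence electrons; N³⁺ still has 2 valence electrons; Be³⁺ is already 1 electron into the core.
Breaking into a closed-shell core is much more expensive than removing a leftover valence electron — Be has the largest IE_4 here.
Valence configurations: Cl³⁺ [Ne]3s²3p², N³⁺ [He]2s².
The numbers (kJ/mol): Cl 5159, N 7475, Be 21007.
Putting it together, IE_4: Cl < N < Be.

Be > N > Cl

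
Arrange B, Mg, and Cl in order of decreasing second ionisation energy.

The second ionization energy removes an electron from the +1 ion. For each element: B⁺ still has 2 valence electrons; Mg⁺ still has 1 valence electron; Cl⁺ still has 6 valence electrons.
All are still removing valence electrons, so compare the +1 ions as you would atoms: IE_2 generally rises across a period (higher Z_eff) and falls down a group (larger shell), subject to the usual subshell exceptions.
Valence configurations: B⁺ [He]2s², Mg⁺ [Ne]3s¹, Cl⁺ [Ne]3s²3p⁴.
Tabulated IE_2 (kJ/mol): B 2427, Mg 1451, Cl 2298.
Hence IE_2: Mg < Cl < B.

B > Cl > Mg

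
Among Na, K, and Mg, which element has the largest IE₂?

Na

IE_2 is the cost of taking one more electron from the +1 cation: Na⁺ is the bare [Ne] core; K⁺ is the bare [Ar] core; Mg⁺ still has 1 valence electron.
Pulling an electron out of a noble-gas core costs far more than removing a remaining valence electron, so K and Na sit at the high end of IE_2.
Tabulated IE_2 (kJ/mol): Na 4562, K 3052, Mg 1451.
Putting it together, IE_2: Mg < K < Na.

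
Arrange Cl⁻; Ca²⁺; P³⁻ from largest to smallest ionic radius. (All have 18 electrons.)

P³⁻ > Cl⁻ > Ca²⁺

All of these have 18 electrons, so size is governed by nuclear charge alone: the more protons, the stronger the pull on the same electron cloud, and the smaller the ion.
Nuclear charges: Ca²⁺ (Z=20), Cl⁻ (Z=17), P³⁻ (Z=15).
Largest to smallest: P³⁻ > Cl⁻ > Ca²⁺.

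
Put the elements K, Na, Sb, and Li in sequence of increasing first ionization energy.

Li is in period 2, group 1; Na is in period 3, group 1; K is in period 4, group 1; Sb is in period 5, group 15.
First ionization energy rises across a period (greater Z_eff holds electrons more tightly) and falls down a group (valence electrons are farther from the nucleus).
Neither a single period nor a single group — weigh both effects.
Na > K: Na sits above K in group 1, so the down-group effect alone puts Na higher.
Li > Na: Li sits above Na in group 1, so the down-group effect alone puts Li higher.
Sb > Li: the two effects oppose for this pair; the across-period effect wins (831 vs 520 kJ/mol).
Approximate values (kJ/mol): Li 520, Na 496, K 419, Sb 831.
So from lowest to highest: K < Na < Li < Sb.

K, Na, Li, Sb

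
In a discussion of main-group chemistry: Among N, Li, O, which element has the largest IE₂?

The second ionization energy removes an electron from the +1 ion. For each element: N⁺ still has 4 valence electrons; Li⁺ is the bare [He] core; O⁺ still has 5 valence electrons.
Breaking into a closed-shell core is much more expensive than removing a leftover valence electron — Li has the largest IE_2 here.
Valence configurations: N⁺ [He]2s²2p², O⁺ [He]2s²2p³.
Tabulated IE_2 (kJ/mol): N 2856, Li 7298, O 3388.
Hence IE_2: N < O < Li.

Li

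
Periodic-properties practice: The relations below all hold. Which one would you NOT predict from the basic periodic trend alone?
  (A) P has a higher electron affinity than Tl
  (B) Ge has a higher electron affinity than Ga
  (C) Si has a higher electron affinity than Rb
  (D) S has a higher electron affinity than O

(D)

The general trend: electron affinity increases across a period and decreases down a group.
(A) P (period 3, group 15) vs Tl (period 6, group 13): the stated order agrees with the simple trend.
(B) Ge (period 4, group 14) vs Ga (period 4, group 13): the stated order agrees with the simple trend.
(C) Si (period 3, group 14) vs Rb (period 5, group 1): the stated order agrees with the simple trend.
(D) S (period 3, group 16) vs O (period 2, group 16): the stated order contradicts the simple trend.
The exception is (D): the compact 2p subshell of O repels the added electron more than S's larger 3p does.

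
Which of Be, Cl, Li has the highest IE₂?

Li

IE_2 is the cost of taking one more electron from the +1 cation: Be⁺ still has 1 valence electron; Cl⁺ still has 6 valence electrons; Li⁺ is the bare [He] core.
Breaking into a closed-shell core is much more expensive than removing a leftover valence electron — Li has the largest IE_2 here.
Valence configurations: Be⁺ [He]2s¹, Cl⁺ [Ne]3s²3p⁴.
Tabulated IE_2 (kJ/mol): Be 1757, Cl 2298, Li 7298.
Putting it together, IE_2: Be < Cl < Li.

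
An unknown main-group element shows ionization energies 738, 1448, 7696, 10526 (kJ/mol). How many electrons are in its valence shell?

2

Look for the largest jump between consecutive ionization energies: IE3/IE2 ≈ 5.3, far larger than any earlier ratio.
That jump marks the point where a core electron is being removed. So the atom has 2 valence electrons.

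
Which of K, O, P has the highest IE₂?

O

IE_2 is the cost of taking one more electron from the +1 cation: K⁺ is the bare [Ar] core; O⁺ still has 5 valence electrons; P⁺ still has 4 valence electrons.
Usually core removal costs more than valence removal, but here the competition is close: a tightly held n=2 valence electron can cost more to remove than an n=3 core electron, so the actual values have to decide it.
Valence configurations: O⁺ [He]2s²2p³, P⁺ [Ne]3s²3p².
Approximate IE_2 values (kJ/mol): K 3052, O 3388, P 1907.
So the second ionization energies run P < K < O.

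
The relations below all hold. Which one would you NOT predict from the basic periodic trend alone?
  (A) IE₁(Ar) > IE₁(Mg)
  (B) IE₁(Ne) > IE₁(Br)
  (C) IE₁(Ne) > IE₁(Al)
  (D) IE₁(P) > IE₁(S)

(D)

The general trend: first ionisation energy increases across a period and decreases down a group.
(A) Ar (period 3, group 18) vs Mg (period 3, group 2): the stated order agrees with the simple trend.
(B) Ne (period 2, group 18) vs Br (period 4, group 17): the stated order agrees with the simple trend.
(C) Ne (period 2, group 18) vs Al (period 3, group 13): the stated order agrees with the simple trend.
(D) P (period 3, group 15) vs S (period 3, group 16): the stated order contradicts the simple trend.
The exception is (D): S (3p⁴) ionizes more easily than half-filled P (3p³) because the paired 3p electron in S is pushed out by e⁻–e⁻ repulsion.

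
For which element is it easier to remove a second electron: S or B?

IE_2 is the cost of taking one more electron from the +1 cation: S⁺ still has 5 valence electrons; B⁺ still has 2 valence electrons.
All are still removing valence electrons, so compare the +1 ions as you would atoms: IE_2 generally rises across a period (higher Z_eff) and falls down a group (larger shell), subject to the usual subshell exceptions.
Valence configurations: S⁺ [Ne]3s²3p³, B⁺ [He]2s².
The numbers (kJ/mol): S 2252, B 2427.
Hence IE_2: S < B.

S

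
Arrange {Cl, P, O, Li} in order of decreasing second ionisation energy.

Li > O > Cl > P

IE_2 is the cost of taking one more electron from the +1 cation: Cl⁺ still has 6 valence electrons; P⁺ still has 4 valence electrons; O⁺ still has 5 valence electrons; Li⁺ is the bare [He] core.
Breaking into a closed-shell core is much more expensive than removing a leftover valence electron — Li has the largest IE_2 here.
Valence configurations: Cl⁺ [Ne]3s²3p⁴, P⁺ [Ne]3s²3p², O⁺ [He]2s²2p³.
The numbers (kJ/mol): Cl 2298, P 1907, O 3388, Li 7298.
So the second ionization energies run P < Cl < O < Li.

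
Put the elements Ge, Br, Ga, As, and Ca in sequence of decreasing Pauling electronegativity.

Ca is in period 4, group 2; Ga is in period 4, group 13; Ge is in period 4, group 14; As is in period 4, group 15; Br is in period 4, group 17.
EN rises left→right (higher Z_eff, smaller atoms) and falls top→bottom (larger, more shielded atoms).
All lie in period 4, so electronegativity increases left to right.
So from highest to lowest: Br > As > Ge > Ga > Ca.

Br > As > Ge > Ga > Ca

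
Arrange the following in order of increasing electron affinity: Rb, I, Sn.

Rb < Sn < I

Rb is in period 5, group 1; Sn is in period 5, group 14; I is in period 5, group 17.
Atoms with high Z_eff and room in the valence shell (especially the halogens) have the most exothermic electron affinities.
All lie in period 5, so electron affinity increases left to right.
So from lowest to highest: Rb < Sn < I.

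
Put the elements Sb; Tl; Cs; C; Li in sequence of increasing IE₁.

Cs < Li < Tl < Sb < C

Li is in period 2, group 1; C is in period 2, group 14; Sb is in period 5, group 15; Cs is in period 6, group 1; Tl is in period 6, group 13.
Removing the outermost electron gets harder across a period and easier down a group.
Neither a single period nor a single group — weigh both effects.
Li > Cs: they share group 1; the group trend gives Li the larger value.
Tl > Li: the two effects oppose for this pair; the across-period effect wins (589 vs 520 kJ/mol).
Sb > Tl: both effects reinforce here, so Sb is clearly the higher of the two.
C > Sb: the two effects oppose for this pair; the down-group effect wins (1086 vs 831 kJ/mol).
For reference (kJ/mol): Li 520, C 1086, Sb 831, Cs 376, Tl 589.
So from lowest to highest: Cs < Li < Tl < Sb < C.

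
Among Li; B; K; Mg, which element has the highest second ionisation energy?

IE_2 is the cost of taking one more electron from the +1 cation: Li⁺ is the bare [He] core; B⁺ still has 2 valence electrons; K⁺ is the bare [Ar] core; Mg⁺ still has 1 valence electron.
Pulling an electron out of a noble-gas core costs far more than removing a remaining valence electron, so K and Li sit at the high end of IE_2.
Valence configurations: B⁺ [He]2s², Mg⁺ [Ne]3s¹.
Tabulated IE_2 (kJ/mol): Li 7298, B 2427, K 3052, Mg 1451.
So the second ionization energies run Mg < B < K < Li.

Li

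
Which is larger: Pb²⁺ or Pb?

Forming Pb²⁺ removes 2 electrons from Pb. Fewer electrons for the same nuclear charge means less shielding and a higher Z_eff on the remaining electrons.
A cation is smaller than its parent atom: Pb²⁺ < Pb.

Pb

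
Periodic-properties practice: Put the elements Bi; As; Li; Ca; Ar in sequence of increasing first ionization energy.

Li is in period 2, group 1; Ar is in period 3, group 18; Ca is in period 4, group 2; As is in period 4, group 15; Bi is in period 6, group 15.
Removing the outermost electron gets harder across a period and easier down a group.
These span different periods and groups, so the two trends combine.
Ca > Li: period and group pull opposite ways; the across-period shift dominates (590 vs 520 kJ/mol).
Bi > Ca: the two effects oppose for this pair; the across-period effect wins (703 vs 590 kJ/mol).
As > Bi: they share group 15; the group trend gives As the larger value.
Ar > As: both effects reinforce here, so Ar is clearly the higher of the two.
Approximate values (kJ/mol): Li 520, Ar 1521, Ca 590, As 947, Bi 703.
So from lowest to highest: Li < Ca < Bi < As < Ar.

Li < Ca < Bi < As < Ar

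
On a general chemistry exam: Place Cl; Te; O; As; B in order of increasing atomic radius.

O < B < Cl < As < Te

Radius decreases left→right (rising Z_eff, same n) and increases top→bottom (higher n).
Here both period and group differ, so the two effects have to be weighed against each other.
B > O: B lies to the left of O in period 2, so the across-period effect alone puts B larger.
Cl > B: period and group pull opposite ways; the down-group shift dominates (99 vs 85 pm).
As > Cl: both effects reinforce here, so As is clearly the larger of the two.
Te > As: period and group pull opposite ways; the down-group shift dominates (136 vs 121 pm).
Tabulated atomic radius (pm): B 85, O 63, Cl 99, As 121, Te 136.
So from smallest to largest: O < B < Cl < As < Te.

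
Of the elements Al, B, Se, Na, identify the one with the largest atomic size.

Na

B is in period 2, group 13; Na is in period 3, group 1; Al is in period 3, group 13; Se is in period 4, group 16.
Radius decreases left→right (rising Z_eff, same n) and increases top→bottom (higher n).
Here both period and group differ, so the two effects have to be weighed against each other.
Se > B: period and group pull opposite ways; the down-group shift dominates (116 vs 85 pm).
Al > Se: period and group pull opposite ways; the across-period shift dominates (126 vs 116 pm).
Na > Al: Na lies to the left of Al in period 3, so the across-period effect alone puts Na larger.
For reference (pm): B 85, Na 155, Al 126, Se 116.
The largest atomic size among these belongs to Na.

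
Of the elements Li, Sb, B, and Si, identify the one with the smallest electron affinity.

Li is in period 2, group 1; B is in period 2, group 13; Si is in period 3, group 14; Sb is in period 5, group 15.
Atoms with high Z_eff and room in the valence shell (especially the halogens) have the most exothermic electron affinities.
Here both period and group differ, so the two effects have to be weighed against each other.
Li > B: this pair runs against the simple trend — see the exception note.
Sb > Li: the two effects oppose for this pair; the across-period effect wins (103 vs 60 kJ/mol).
Si > Sb: the two effects oppose for this pair; the down-group effect wins (134 vs 103 kJ/mol).
Note the exception: Li has a higher electron affinity than B, contrary to the simple trend — B's ns²np¹ configuration gives only a small electron affinity — the sparsely filled np subshell binds an added electron weakly.
For reference (kJ/mol): Li 60, B 27, Si 134, Sb 103.
The smallest electron affinity among these belongs to B.

B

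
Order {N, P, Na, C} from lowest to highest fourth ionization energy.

P < C < N < Na

The fourth ionization energy removes an electron from the +3 ion. For each element: N³⁺ still has 2 valence electrons; P³⁺ still has 2 valence electrons; Na³⁺ is already 2 electrons into the core; C³⁺ still has 1 valence electron.
Core electrons are held far more tightly than valence electrons, so Na tops the IE_4 order.
Valence configurations: N³⁺ [He]2s², P³⁺ [Ne]3s², C³⁺ [He]2s¹.
The numbers (kJ/mol): N 7475, P 4964, Na 9543, C 6223.
Hence IE_4: P < C < N < Na.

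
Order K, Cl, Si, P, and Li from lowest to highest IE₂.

The second ionization energy removes an electron from the +1 ion. For each element: K⁺ is the bare [Ar] core; Cl⁺ still has 6 valence electrons; Si⁺ still has 3 valence electrons; P⁺ still has 4 valence electrons; Li⁺ is the bare [He] core.
Core electrons are held far more tightly than valence electrons, so K and Li top the IE_2 order.
Valence configurations: Cl⁺ [Ne]3s²3p⁴, Si⁺ [Ne]3s²3p¹, P⁺ [Ne]3s²3p².
The numbers (kJ/mol): K 3052, Cl 2298, Si 1577, P 1907, Li 7298.
Putting it together, IE_2: Si < P < Cl < K < Li.

Si, P, Cl, K, Li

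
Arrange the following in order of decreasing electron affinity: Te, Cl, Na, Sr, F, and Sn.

Atoms with high Z_eff and room in the valence shell (especially the halogens) have the most exothermic electron affinities.
Neither a single period nor a single group — weigh both effects.
Na > Sr: period and group pull opposite ways; the down-group shift dominates (53 vs 5 kJ/mol).
Sn > Na: the two effects oppose for this pair; the across-period effect wins (107 vs 53 kJ/mol).
Te > Sn: Te lies to the right of Sn in period 5, so the across-period effect alone puts Te higher.
F > Te: relative to Te, both the across-period and down-group shifts push F's electron affinity up.
Cl > F: this pair runs against the simple trend — see the exception note.
Note the exception: Cl has a higher electron affinity than F, contrary to the simple trend — F's small 2p subshell makes the incoming electron feel strong e⁻–e⁻ repulsion, so Cl actually releases more energy on gaining an electron.
For reference (kJ/mol): F 328, Na 53, Cl 349, Sr 5, Sn 107, Te 190.
So from highest to lowest: Cl > F > Te > Sn > Na > Sr.

Cl > F > Te > Sn > Na > Sr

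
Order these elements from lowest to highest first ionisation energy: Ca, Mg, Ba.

Ba, Ca, Mg

Mg is in period 3, group 2; Ca is in period 4, group 2; Ba is in period 6, group 2.
Across a period the outer electron is held more tightly (higher IE₁); down a group it sits in a higher shell, more shielded, and comes off more easily.
All are in group 2, so first ionization energy increases up the group.
So from lowest to highest: Ba < Ca < Mg.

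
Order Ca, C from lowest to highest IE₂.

Ca < C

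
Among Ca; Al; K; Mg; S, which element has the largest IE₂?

K

The second ionization energy removes an electron from the +1 ion. For each element: Ca⁺ still has 1 valence electron; Al⁺ still has 2 valence electrons; K⁺ is the bare [Ar] core; Mg⁺ still has 1 valence electron; S⁺ still has 5 valence electrons.
Core electrons are held far more tightly than valence electrons, so K tops the IE_2 order.
Valence configurations: Ca⁺ [Ar]4s¹, Al⁺ [Ne]3s², Mg⁺ [Ne]3s¹, S⁺ [Ne]3s²3p³.
The numbers (kJ/mol): Ca 1145, Al 1817, K 3052, Mg 1451, S 2252.
So the second ionization energies run Ca < Mg < Al < S < K.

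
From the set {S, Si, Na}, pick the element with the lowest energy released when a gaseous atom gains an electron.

Na is in period 3, group 1; Si is in period 3, group 14; S is in period 3, group 16.
Atoms with high Z_eff and room in the valence shell (especially the halogens) have the most exothermic electron affinities.
All lie in period 3, so electron affinity increases left to right.
The lowest energy released when a gaseous atom gains an electron among these belongs to Na.

Na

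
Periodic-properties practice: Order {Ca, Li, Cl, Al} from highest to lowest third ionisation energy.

Li > Ca > Cl > Al

After 2 electrons have been removed, what remains? Ca²⁺ is the bare [Ar] core; Li²⁺ is already 1 electron into the core; Cl²⁺ still has 5 valence electrons; Al²⁺ still has 1 valence electron.
Pulling an electron out of a noble-gas core costs far more than removing a remaining valence electron, so Ca and Li sit at the high end of IE_3.
Valence configurations: Cl²⁺ [Ne]3s²3p³, Al²⁺ [Ne]3s¹.
Approximate IE_3 values (kJ/mol): Ca 4912, Li 11815, Cl 3822, Al 2745.
So the third ionization energies run Al < Cl < Ca < Li.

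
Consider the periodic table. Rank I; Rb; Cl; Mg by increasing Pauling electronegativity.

Rb < Mg < I < Cl

Mg is in period 3, group 2; Cl is in period 3, group 17; Rb is in period 5, group 1; I is in period 5, group 17.
Electronegativity increases across a period and decreases down a group, tracking effective nuclear charge and atomic size.
Neither a single period nor a single group — weigh both effects.
Mg > Rb: both effects reinforce here, so Mg is clearly the higher of the two.
I > Mg: period and group pull opposite ways; the across-period shift dominates (2.66 vs 1.31).
Cl > I: they share group 17; the group trend gives Cl the larger value.
For reference (Pauling): Mg 1.31, Cl 3.16, Rb 0.82, I 2.66.
So from lowest to highest: Rb < Mg < I < Cl.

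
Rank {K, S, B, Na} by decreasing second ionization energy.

After 1 electron has been removed, what remains? K⁺ is the bare [Ar] core; S⁺ still has 5 valence electrons; B⁺ still has 2 valence electrons; Na⁺ is the bare [Ne] core.
Breaking into a closed-shell core is much more expensive than removing a leftover valence electron — K and Na have the largest IE_2 here.
Valence configurations: S⁺ [Ne]3s²3p³, B⁺ [He]2s².
Approximate IE_2 values (kJ/mol): K 3052, S 2252, B 2427, Na 4562.
Hence IE_2: S < B < K < Na.

Na, K, B, S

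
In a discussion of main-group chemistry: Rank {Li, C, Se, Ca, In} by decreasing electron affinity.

Se, C, Li, In, Ca

Atoms with high Z_eff and room in the valence shell (especially the halogens) have the most exothermic electron affinities.
Neither a single period nor a single group — weigh both effects.
In > Ca: the two effects oppose for this pair; the across-period effect wins (29 vs 2 kJ/mol).
Li > In: the two effects oppose for this pair; the down-group effect wins (60 vs 29 kJ/mol).
C > Li: both are in period 2; the period trend gives C the larger value.
Se > C: the two effects oppose for this pair; the across-period effect wins (195 vs 122 kJ/mol).
Tabulated electron affinity (kJ/mol): Li 60, C 122, Ca 2, Se 195, In 29.
So from highest to lowest: Se > C > Li > In > Ca.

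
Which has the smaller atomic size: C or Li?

C

Li is in period 2, group 1; C is in period 2, group 14.
Moving right in a period, electrons are added to the same shell under a stronger nuclear pull, so atoms get smaller; moving down, a new shell is opened and atoms get larger.
All lie in period 2, so atomic radius increases right to left.
So C has the smaller atomic size (C < Li).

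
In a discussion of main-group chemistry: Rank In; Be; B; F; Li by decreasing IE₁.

F > Be > B > In > Li

Li is in period 2, group 1; Be is in period 2, group 2; B is in period 2, group 13; F is in period 2, group 17; In is in period 5, group 13.
IE₁ increases left→right with effective nuclear charge and decreases top→bottom as the valence shell moves farther out.
Here both period and group differ, so the two effects have to be weighed against each other.
In > Li: period and group pull opposite ways; the across-period shift dominates (558 vs 520 kJ/mol).
B > In: B sits above In in group 13, so the down-group effect alone puts B higher.
Be > B: this pair runs against the simple trend — see the exception note.
F > Be: both are in period 2; the period trend gives F the larger value.
Note the exception: Be has a higher first ionization energy than B, contrary to the simple trend — removing B's lone 2p electron is easier than breaking Be's filled 2s².
For reference (kJ/mol): Li 520, Be 900, B 801, F 1681, In 558.
So from highest to lowest: F > Be > B > In > Li.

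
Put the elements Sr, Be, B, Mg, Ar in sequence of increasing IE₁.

Be is in period 2, group 2; B is in period 2, group 13; Mg is in period 3, group 2; Ar is in period 3, group 18; Sr is in period 5, group 2.
First ionization energy rises across a period (greater Z_eff holds electrons more tightly) and falls down a group (valence electrons are farther from the nucleus).
These span different periods and groups, so the two trends combine.
Mg > Sr: they share group 2; the group trend gives Mg the larger value.
B > Mg: relative to Mg, both the across-period and down-group shifts push B's first ionization energy up.
Be > B: this pair runs against the simple trend — see the exception note.
Ar > Be: the two effects oppose for this pair; the across-period effect wins (1521 vs 900 kJ/mol).
Note the exception: Be has a higher first ionization energy than B, contrary to the simple trend — removing B's lone 2p electron is easier than breaking Be's filled 2s².
For reference (kJ/mol): Be 900, B 801, Mg 738, Ar 1521, Sr 550.
So from lowest to highest: Sr < Mg < B < Be < Ar.

Sr, Mg, B, Be, Ar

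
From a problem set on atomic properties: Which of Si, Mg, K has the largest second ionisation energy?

IE_2 is the cost of taking one more electron from the +1 cation: Si⁺ still has 3 valence electrons; Mg⁺ still has 1 valence electron; K⁺ is the bare [Ar] core.
Pulling an electron out of a noble-gas core costs far more than removing a remaining valence electron, so K sits at the high end of IE_2.
Valence configurations: Si⁺ [Ne]3s²3p¹, Mg⁺ [Ne]3s¹.
Tabulated IE_2 (kJ/mol): Si 1577, Mg 1451, K 3052.
Overall IE_2 order: Mg < Si < K.

K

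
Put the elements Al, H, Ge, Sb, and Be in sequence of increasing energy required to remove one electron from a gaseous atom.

Al, Ge, Sb, Be, H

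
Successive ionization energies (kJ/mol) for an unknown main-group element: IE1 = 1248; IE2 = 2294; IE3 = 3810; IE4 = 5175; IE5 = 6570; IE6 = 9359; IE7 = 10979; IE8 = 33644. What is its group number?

Group 17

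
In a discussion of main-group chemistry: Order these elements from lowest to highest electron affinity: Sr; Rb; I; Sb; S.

Sr < Rb < Sb < S < I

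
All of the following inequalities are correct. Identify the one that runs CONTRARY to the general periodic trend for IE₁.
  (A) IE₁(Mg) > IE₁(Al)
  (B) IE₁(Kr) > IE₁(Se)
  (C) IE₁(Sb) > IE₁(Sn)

(A)

The general trend: IE₁ increases across a period and decreases down a group.
(A) Mg (period 3, group 2) vs Al (period 3, group 13): the stated order contradicts the simple trend.
(B) Kr (period 4, group 18) vs Se (period 4, group 16): the stated order agrees with the simple trend.
(C) Sb (period 5, group 15) vs Sn (period 5, group 14): the stated order agrees with the simple trend.
The exception is (A): Al's single 3p electron is easier to remove than one from Mg's filled 3s².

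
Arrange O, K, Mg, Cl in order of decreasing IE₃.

Mg, O, K, Cl

After 2 electrons have been removed, what remains? O²⁺ still has 4 valence electrons; K²⁺ is already 1 electron into the core; Mg²⁺ is the bare [Ne] core; Cl²⁺ still has 5 valence electrons.
Usually core removal costs more than valence removal, but here the competition is close: a tightly held n=2 valence electron can cost more to remove than an n=3 core electron, so the actual values have to decide it.
Valence configurations: O²⁺ [He]2s²2p², Cl²⁺ [Ne]3s²3p³.
Approximate IE_3 values (kJ/mol): O 5300, K 4420, Mg 7733, Cl 3822.
Hence IE_3: Cl < K < O < Mg.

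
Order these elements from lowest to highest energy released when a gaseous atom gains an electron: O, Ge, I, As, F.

As < Ge < O < I < F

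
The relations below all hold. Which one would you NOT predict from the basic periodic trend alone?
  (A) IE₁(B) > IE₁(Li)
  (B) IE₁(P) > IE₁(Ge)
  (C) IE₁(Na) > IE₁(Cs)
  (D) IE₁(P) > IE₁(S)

(D)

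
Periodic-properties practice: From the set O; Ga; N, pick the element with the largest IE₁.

N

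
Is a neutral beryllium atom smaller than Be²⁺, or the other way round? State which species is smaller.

Be²⁺

Forming Be²⁺ removes 2 electrons from Be. Fewer electrons for the same nuclear charge means less shielding and a higher Z_eff on the remaining electrons, and for main-group metals the entire outer shell is lost.
A cation is smaller than its parent atom: Be²⁺ < Be.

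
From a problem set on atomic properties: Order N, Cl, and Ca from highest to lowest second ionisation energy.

N, Cl, Ca

After 1 electron has been removed, what remains? N⁺ still has 4 valence electrons; Cl⁺ still has 6 valence electrons; Ca⁺ still has 1 valence electron.
All are still removing valence electrons, so compare the +1 ions as you would atoms: IE_2 generally rises across a period (higher Z_eff) and falls down a group (larger shell), subject to the usual subshell exceptions.
Valence configurations: N⁺ [He]2s²2p², Cl⁺ [Ne]3s²3p⁴, Ca⁺ [Ar]4s¹.
Tabulated IE_2 (kJ/mol): N 2856, Cl 2298, Ca 1145.
Hence IE_2: Ca < Cl < N.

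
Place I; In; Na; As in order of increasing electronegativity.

Na < In < As < I

Na is in period 3, group 1; As is in period 4, group 15; In is in period 5, group 13; I is in period 5, group 17.
Atoms toward the upper right of the periodic table pull bonding electrons most strongly.
Neither a single period nor a single group — weigh both effects.
In > Na: the two effects oppose for this pair; the across-period effect wins (1.78 vs 0.93).
As > In: both effects reinforce here, so As is clearly the higher of the two.
I > As: period and group pull opposite ways; the across-period shift dominates (2.66 vs 2.18).
For reference (Pauling): Na 0.93, As 2.18, In 1.78, I 2.66.
So from lowest to highest: Na < In < As < I.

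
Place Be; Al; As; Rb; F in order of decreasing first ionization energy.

Be is in period 2, group 2; F is in period 2, group 17; Al is in period 3, group 13; As is in period 4, group 15; Rb is in period 5, group 1.
Removing the outermost electron gets harder across a period and easier down a group.
Neither a single period nor a single group — weigh both effects.
Al > Rb: relative to Rb, both the across-period and down-group shifts push Al's first ionization energy up.
Be > Al: the two effects oppose for this pair; the down-group effect wins (900 vs 578 kJ/mol).
As > Be: period and group pull opposite ways; the across-period shift dominates (947 vs 900 kJ/mol).
F > As: both effects reinforce here, so F is clearly the higher of the two.
For reference (kJ/mol): Be 900, F 1681, Al 578, As 947, Rb 403.
So from highest to lowest: F > As > Be > Al > Rb.

F, As, Be, Al, Rb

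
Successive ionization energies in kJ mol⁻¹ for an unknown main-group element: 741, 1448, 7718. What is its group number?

Group 2

Look for the largest jump between consecutive ionization energies: IE3/IE2 ≈ 5.3, far larger than any earlier ratio.
That jump marks the point where a core electron is being removed. So the atom has 2 valence electrons.
A main-group element with 2 valence electrons is in group 2.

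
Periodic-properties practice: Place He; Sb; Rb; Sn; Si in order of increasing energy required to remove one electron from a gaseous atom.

Rb, Sn, Si, Sb, He

He is in period 1, group 18; Si is in period 3, group 14; Rb is in period 5, group 1; Sn is in period 5, group 14; Sb is in period 5, group 15.
Removing the outermost electron gets harder across a period and easier down a group.
These span different periods and groups, so the two trends combine.
Sn > Rb: Sn lies to the right of Rb in period 5, so the across-period effect alone puts Sn higher.
Si > Sn: they share group 14; the group trend gives Si the larger value.
Sb > Si: period and group pull opposite ways; the across-period shift dominates (831 vs 786 kJ/mol).
He > Sb: both effects reinforce here, so He is clearly the higher of the two.
Tabulated first ionization energy (kJ/mol): He 2372, Si 786, Rb 403, Sn 709, Sb 831.
So from lowest to highest: Rb < Sn < Si < Sb < He.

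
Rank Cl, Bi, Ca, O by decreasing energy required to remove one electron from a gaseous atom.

O is in period 2, group 16; Cl is in period 3, group 17; Ca is in period 4, group 2; Bi is in period 6, group 15.
Removing the outermost electron gets harder across a period and easier down a group.
Here both period and group differ, so the two effects have to be weighed against each other.
Bi > Ca: the two effects oppose for this pair; the across-period effect wins (703 vs 590 kJ/mol).
Cl > Bi: both effects reinforce here, so Cl is clearly the higher of the two.
O > Cl: the two effects oppose for this pair; the down-group effect wins (1314 vs 1251 kJ/mol).
Approximate values (kJ/mol): O 1314, Cl 1251, Ca 590, Bi 703.
So from highest to lowest: O > Cl > Bi > Ca.

O, Cl, Bi, Ca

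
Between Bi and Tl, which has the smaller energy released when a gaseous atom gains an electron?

Tl

Tl is in period 6, group 13; Bi is in period 6, group 15.
Electron affinity generally becomes more exothermic across a period toward the halogens and less exothermic down a group.
All lie in period 6, so electron affinity increases left to right.
So Tl has the smaller energy released when a gaseous atom gains an electron (Tl < Bi).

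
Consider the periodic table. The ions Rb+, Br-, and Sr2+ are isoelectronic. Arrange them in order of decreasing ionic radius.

Br- > Rb+ > Sr2+

All of these have 36 electrons, so size is governed by nuclear charge alone: the more protons, the stronger the pull on the same electron cloud, and the smaller the ion.
Nuclear charges: Sr2+ (Z=38), Rb+ (Z=37), Br- (Z=35).
Largest to smallest: Br- > Rb+ > Sr2+.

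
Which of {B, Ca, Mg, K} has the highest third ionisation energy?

IE_3 is the cost of taking one more electron from the +2 cation: B²⁺ still has 1 valence electron; Ca²⁺ is the bare [Ar] core; Mg²⁺ is the bare [Ne] core; K²⁺ is already 1 electron into the core.
Breaking into a closed-shell core is much more expensive than removing a leftover valence electron — K, Ca and Mg have the largest IE_3 here.
Tabulated IE_3 (kJ/mol): B 3660, Ca 4912, Mg 7733, K 4420.
Putting it together, IE_3: B < K < Ca < Mg.

Mg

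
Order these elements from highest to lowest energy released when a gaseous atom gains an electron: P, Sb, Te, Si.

Te, Si, Sb, P

Atoms with high Z_eff and room in the valence shell (especially the halogens) have the most exothermic electron affinities.
These span different periods and groups, so the two trends combine.
Sb > P: this pair runs against the simple trend — see the exception note.
Si > Sb: the two effects oppose for this pair; the down-group effect wins (134 vs 103 kJ/mol).
Te > Si: period and group pull opposite ways; the across-period shift dominates (190 vs 134 kJ/mol).
Note the exception: Sb has a higher electron affinity than P, contrary to the simple trend — both are half-filled np³, but the pairing/repulsion penalty for the added electron shrinks as the p orbitals become larger and more diffuse down the group, and for Sb that outweighs the weaker nuclear attraction.
Note the exception: Si has a higher electron affinity than P, contrary to the simple trend — adding an electron to P's half-filled 3p³ is unfavourable, so Si (3p²) has the more exothermic EA.
Tabulated electron affinity (kJ/mol): Si 134, P 72, Sb 103, Te 190.
So from highest to lowest: Te > Si > Sb > P.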